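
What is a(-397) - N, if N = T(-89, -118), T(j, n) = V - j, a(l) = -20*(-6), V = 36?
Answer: -5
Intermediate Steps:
a(l) = 120
T(j, n) = 36 - j
N = 125 (N = 36 - 1*(-89) = 36 + 89 = 125)
a(-397) - N = 120 - 1*125 = 120 - 125 = -5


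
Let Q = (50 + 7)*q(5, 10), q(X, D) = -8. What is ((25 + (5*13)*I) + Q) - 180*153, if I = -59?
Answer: -31806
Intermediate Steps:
Q = -456 (Q = (50 + 7)*(-8) = 57*(-8) = -456)
((25 + (5*13)*I) + Q) - 180*153 = ((25 + (5*13)*(-59)) - 456) - 180*153 = ((25 + 65*(-59)) - 456) - 27540 = ((25 - 3835) - 456) - 27540 = (-3810 - 456) - 27540 = -4266 - 27540 = -31806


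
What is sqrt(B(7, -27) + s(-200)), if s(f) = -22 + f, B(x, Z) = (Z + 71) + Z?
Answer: I*sqrt(205) ≈ 14.318*I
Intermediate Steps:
B(x, Z) = 71 + 2*Z (B(x, Z) = (71 + Z) + Z = 71 + 2*Z)
sqrt(B(7, -27) + s(-200)) = sqrt((71 + 2*(-27)) + (-22 - 200)) = sqrt((71 - 54) - 222) = sqrt(17 - 222) = sqrt(-205) = I*sqrt(205)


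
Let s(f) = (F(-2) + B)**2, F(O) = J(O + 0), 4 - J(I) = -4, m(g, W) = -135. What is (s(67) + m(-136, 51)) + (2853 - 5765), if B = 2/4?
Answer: -11899/4 ≈ -2974.8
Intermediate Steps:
B = 1/2 (B = 2*(1/4) = 1/2 ≈ 0.50000)
J(I) = 8 (J(I) = 4 - 1*(-4) = 4 + 4 = 8)
F(O) = 8
s(f) = 289/4 (s(f) = (8 + 1/2)**2 = (17/2)**2 = 289/4)
(s(67) + m(-136, 51)) + (2853 - 5765) = (289/4 - 135) + (2853 - 5765) = -251/4 - 2912 = -11899/4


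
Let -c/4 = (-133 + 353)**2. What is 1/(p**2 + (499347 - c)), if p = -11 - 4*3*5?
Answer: 1/697988 ≈ 1.4327e-6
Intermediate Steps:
p = -71 (p = -11 - 12*5 = -11 - 60 = -71)
c = -193600 (c = -4*(-133 + 353)**2 = -4*220**2 = -4*48400 = -193600)
1/(p**2 + (499347 - c)) = 1/((-71)**2 + (499347 - 1*(-193600))) = 1/(5041 + (499347 + 193600)) = 1/(5041 + 692947) = 1/697988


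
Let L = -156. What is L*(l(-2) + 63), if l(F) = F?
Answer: -9516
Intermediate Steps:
L*(l(-2) + 63) = -156*(-2 + 63) = -156*61 = -9516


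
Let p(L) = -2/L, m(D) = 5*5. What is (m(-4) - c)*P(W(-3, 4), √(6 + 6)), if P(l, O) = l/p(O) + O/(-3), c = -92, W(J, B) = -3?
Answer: 273*√3 ≈ 472.85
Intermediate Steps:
m(D) = 25
P(l, O) = -O/3 - O*l/2 (P(l, O) = l/((-2/O)) + O/(-3) = l*(-O/2) + O*(-⅓) = -O*l/2 - O/3 = -O/3 - O*l/2)
(m(-4) - c)*P(W(-3, 4), √(6 + 6)) = (25 - 1*(-92))*(√(6 + 6)*(-2 - 3*(-3))/6) = (25 + 92)*(√12*(-2 + 9)/6) = 117*((⅙)*(2*√3)*7) = 117*(7*√3/3) = 273*√3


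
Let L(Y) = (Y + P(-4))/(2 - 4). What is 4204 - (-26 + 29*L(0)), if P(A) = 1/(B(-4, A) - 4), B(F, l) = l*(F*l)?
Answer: 575251/136 ≈ 4229.8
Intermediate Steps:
B(F, l) = F*l²
P(A) = 1/(-4 - 4*A²) (P(A) = 1/(-4*A² - 4) = 1/(-4 - 4*A²))
L(Y) = 1/136 - Y/2 (L(Y) = (Y - 1/(4 + 4*(-4)²))/(2 - 4) = (Y - 1/(4 + 4*16))/(-2) = (Y - 1/(4 + 64))*(-½) = (Y - 1/68)*(-½) = (-1/68 + Y)*(-½) = 1/136 - Y/2)
4204 - (-26 + 29*L(0)) = 4204 - (-26 + 29*(1/136 - ½*0)) = 4204 - (-26 + 29*(1/136 + 0)) = 4204 - (-26 + 29*(1/136)) = 4204 - (-26 + 29/136) = 4204 - 1*(-3507/136) = 4204 + 3507/136 = 575251/136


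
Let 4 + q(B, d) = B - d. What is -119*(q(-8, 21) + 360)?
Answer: -38913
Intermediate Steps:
q(B, d) = -4 + B - d (q(B, d) = -4 + (B - d) = -4 + B - d)
-119*(q(-8, 21) + 360) = -119*((-4 - 8 - 1*21) + 360) = -119*((-4 - 8 - 21) + 360) = -119*(-33 + 360) = -119*327 = -38913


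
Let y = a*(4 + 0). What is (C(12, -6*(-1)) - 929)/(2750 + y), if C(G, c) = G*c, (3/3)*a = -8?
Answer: -857/2718 ≈ -0.31531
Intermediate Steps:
a = -8
y = -32 (y = -8*(4 + 0) = -8*4 = -32)
(C(12, -6*(-1)) - 929)/(2750 + y) = (12*(-6*(-1)) - 929)/(2750 - 32) = (12*6 - 929)/2718 = (72 - 929)*(1/2718) = -857*1/2718 = -857/2718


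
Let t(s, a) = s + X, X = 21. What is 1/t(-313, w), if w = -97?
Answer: -1/292 ≈ -0.0034247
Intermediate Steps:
t(s, a) = 21 + s (t(s, a) = s + 21 = 21 + s)
1/t(-313, w) = 1/(21 - 313) = 1/(-292) = -1/292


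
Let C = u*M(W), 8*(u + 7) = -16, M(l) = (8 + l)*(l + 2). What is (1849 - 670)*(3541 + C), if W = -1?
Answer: 4100562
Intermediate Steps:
M(l) = (2 + l)*(8 + l) (M(l) = (8 + l)*(2 + l) = (2 + l)*(8 + l))
u = -9 (u = -7 + (⅛)*(-16) = -7 - 2 = -9)
C = -63 (C = -9*(16 + (-1)² + 10*(-1)) = -9*(16 + 1 - 10) = -9*7 = -63)
(1849 - 670)*(3541 + C) = (1849 - 670)*(3541 - 63) = 1179*3478 = 4100562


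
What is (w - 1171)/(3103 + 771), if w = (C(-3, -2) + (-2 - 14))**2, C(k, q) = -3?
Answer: -405/1937 ≈ -0.20909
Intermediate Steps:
w = 361 (w = (-3 + (-2 - 14))**2 = (-3 - 16)**2 = (-19)**2 = 361)
(w - 1171)/(3103 + 771) = (361 - 1171)/(3103 + 771) = -810/3874 = -810*1/3874 = -405/1937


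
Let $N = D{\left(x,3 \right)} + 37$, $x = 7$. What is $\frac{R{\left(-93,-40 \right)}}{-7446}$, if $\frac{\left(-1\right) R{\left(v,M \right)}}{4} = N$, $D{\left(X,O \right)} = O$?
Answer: $\frac{80}{3723} \approx 0.021488$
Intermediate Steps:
$N = 40$ ($N = 3 + 37 = 40$)
$R{\left(v,M \right)} = -160$ ($R{\left(v,M \right)} = \left(-4\right) 40 = -160$)
$\frac{R{\left(-93,-40 \right)}}{-7446} = - \frac{160}{-7446} = \left(-160\right) \left(- \frac{1}{7446}\right) = \frac{80}{3723}$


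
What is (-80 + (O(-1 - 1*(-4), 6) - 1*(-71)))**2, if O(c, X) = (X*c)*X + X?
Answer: 11025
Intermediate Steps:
O(c, X) = X + c*X**2 (O(c, X) = c*X**2 + X = X + c*X**2)
(-80 + (O(-1 - 1*(-4), 6) - 1*(-71)))**2 = (-80 + (6*(1 + 6*(-1 - 1*(-4))) - 1*(-71)))**2 = (-80 + (6*(1 + 6*(-1 + 4)) + 71))**2 = (-80 + (6*(1 + 6*3) + 71))**2 = (-80 + (6*(1 + 18) + 71))**2 = (-80 + (6*19 + 71))**2 = (-80 + (114 + 71))**2 = (-80 + 185)**2 = 105**2 = 11025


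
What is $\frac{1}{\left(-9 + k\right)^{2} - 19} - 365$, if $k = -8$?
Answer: $- \frac{98549}{270} \approx -365.0$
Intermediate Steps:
$\frac{1}{\left(-9 + k\right)^{2} - 19} - 365 = \frac{1}{\left(-9 - 8\right)^{2} - 19} - 365 = \frac{1}{\left(-17\right)^{2} - 19} - 365 = \frac{1}{289 - 19} - 365 = \frac{1}{270} - 365 = - \frac{98549}{270}$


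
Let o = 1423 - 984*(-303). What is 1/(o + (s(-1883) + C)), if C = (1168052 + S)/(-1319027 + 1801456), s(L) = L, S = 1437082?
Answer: 482429/143617859002 ≈ 3.3591e-6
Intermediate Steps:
C = 2605134/482429 (C = (1168052 + 1437082)/(-1319027 + 1801456) = 2605134/482429 ≈ 5.4000)
o = 299575 (o = 1423 + 298152 = 299575)
1/(o + (s(-1883) + C)) = 1/(299575 + (-1883 + 2605134/482429)) = 1/(299575 - 905808673/482429) = 1/(143617859002/482429) = 482429/143617859002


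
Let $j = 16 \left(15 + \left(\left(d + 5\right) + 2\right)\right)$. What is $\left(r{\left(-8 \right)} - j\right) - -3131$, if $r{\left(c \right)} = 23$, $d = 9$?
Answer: $2658$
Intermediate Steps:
$j = 496$ ($j = 16 \left(15 + \left(\left(9 + 5\right) + 2\right)\right) = 16 \left(15 + \left(14 + 2\right)\right) = 16 \left(15 + 16\right) = 16 \cdot 31 = 496$)
$\left(r{\left(-8 \right)} - j\right) - -3131 = \left(23 - 496\right) - -3131 = \left(23 - 496\right) + 3131 = -473 + 3131 = 2658$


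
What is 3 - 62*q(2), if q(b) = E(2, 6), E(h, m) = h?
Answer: -121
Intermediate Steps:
q(b) = 2
3 - 62*q(2) = 3 - 62*2 = 3 - 124 = -121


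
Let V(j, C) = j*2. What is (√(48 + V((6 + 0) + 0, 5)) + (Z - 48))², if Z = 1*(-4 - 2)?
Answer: 2976 - 216*√15 ≈ 2139.4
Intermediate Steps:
Z = -6 (Z = 1*(-6) = -6)
V(j, C) = 2*j
(√(48 + V((6 + 0) + 0, 5)) + (Z - 48))² = (√(48 + 2*((6 + 0) + 0)) + (-6 - 48))² = (√(48 + 2*(6 + 0)) - 54)² = (√(48 + 2*6) - 54)² = (√(48 + 12) - 54)² = (√60 - 54)² = (2*√15 - 54)² = (-54 + 2*√15)²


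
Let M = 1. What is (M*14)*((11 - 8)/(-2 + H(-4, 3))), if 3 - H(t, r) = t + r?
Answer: 21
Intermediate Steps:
H(t, r) = 3 - r - t (H(t, r) = 3 - (t + r) = 3 - (r + t) = 3 + (-r - t) = 3 - r - t)
(M*14)*((11 - 8)/(-2 + H(-4, 3))) = (1*14)*((11 - 8)/(-2 + (3 - 1*3 - 1*(-4)))) = 14*(3/(-2 + (3 - 3 + 4))) = 14*(3/(-2 + 4)) = 14*(3/2) = 21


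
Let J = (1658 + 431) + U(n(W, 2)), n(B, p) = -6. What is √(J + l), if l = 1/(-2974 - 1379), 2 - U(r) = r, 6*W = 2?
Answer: 44*√20524395/4353 ≈ 45.793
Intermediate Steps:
W = ⅓ (W = (⅙)*2 = ⅓ ≈ 0.33333)
U(r) = 2 - r
l = -1/4353 (l = 1/(-4353) = -1/4353 ≈ -0.00022973)
J = 2097 (J = (1658 + 431) + (2 - 1*(-6)) = 2089 + (2 + 6) = 2089 + 8 = 2097)
√(J + l) = √(2097 - 1/4353) = √(9128240/4353) = 44*√20524395/4353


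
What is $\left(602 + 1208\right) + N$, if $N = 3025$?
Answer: $4835$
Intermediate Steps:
$\left(602 + 1208\right) + N = \left(602 + 1208\right) + 3025 = 1810 + 3025 = 4835$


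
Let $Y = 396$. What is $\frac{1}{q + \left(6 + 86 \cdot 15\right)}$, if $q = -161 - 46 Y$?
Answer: $- \frac{1}{17081} \approx -5.8545 \cdot 10^{-5}$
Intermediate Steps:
$q = -18377$ ($q = -161 - 18216 = -18377$)
$\frac{1}{q + \left(6 + 86 \cdot 15\right)} = \frac{1}{-18377 + \left(6 + 86 \cdot 15\right)} = \frac{1}{-18377 + \left(6 + 1290\right)} = \frac{1}{-18377 + 1296} = \frac{1}{-17081} = - \frac{1}{17081}$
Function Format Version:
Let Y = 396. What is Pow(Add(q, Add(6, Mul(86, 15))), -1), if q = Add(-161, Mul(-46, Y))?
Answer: Rational(-1, 17081) ≈ -5.8545e-5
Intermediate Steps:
q = -18377 (q = Add(-161, Mul(-46, 396)) = Add(-161, -18216) = -18377)
Pow(Add(q, Add(6, Mul(86, 15))), -1) = Pow(Add(-18377, Add(6, Mul(86, 15))), -1) = Pow(Add(-18377, Add(6, 1290)), -1) = Pow(Add(-18377, 1296), -1) = Pow(-17081, -1) = Rational(-1, 17081)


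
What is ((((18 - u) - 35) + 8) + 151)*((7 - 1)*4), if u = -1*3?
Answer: 3480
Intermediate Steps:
u = -3
((((18 - u) - 35) + 8) + 151)*((7 - 1)*4) = ((((18 - 1*(-3)) - 35) + 8) + 151)*((7 - 1)*4) = ((((18 + 3) - 35) + 8) + 151)*(6*4) = (((21 - 35) + 8) + 151)*24 = ((-14 + 8) + 151)*24 = (-6 + 151)*24 = 145*24 = 3480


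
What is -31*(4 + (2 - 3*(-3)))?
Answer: -465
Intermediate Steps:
-31*(4 + (2 - 3*(-3))) = -31*(4 + (2 + 9)) = -31*(4 + 11) = -31*15 = -465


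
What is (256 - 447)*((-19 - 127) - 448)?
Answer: 113454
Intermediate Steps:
(256 - 447)*((-19 - 127) - 448) = -191*(-146 - 448) = -191*(-594) = 113454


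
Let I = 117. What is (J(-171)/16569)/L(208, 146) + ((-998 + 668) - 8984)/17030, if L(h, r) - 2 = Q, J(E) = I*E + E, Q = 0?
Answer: -18118852/15676115 ≈ -1.1558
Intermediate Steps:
J(E) = 118*E (J(E) = 117*E + E = 118*E)
L(h, r) = 2 (L(h, r) = 2 + 0 = 2)
(J(-171)/16569)/L(208, 146) + ((-998 + 668) - 8984)/17030 = ((118*(-171))/16569)/2 + ((-998 + 668) - 8984)/17030 = -20178*1/16569*(1/2) + (-330 - 8984)*(1/17030) = -2242/1841*1/2 - 9314*1/17030 = -1121/1841 - 4657/8515 = -18118852/15676115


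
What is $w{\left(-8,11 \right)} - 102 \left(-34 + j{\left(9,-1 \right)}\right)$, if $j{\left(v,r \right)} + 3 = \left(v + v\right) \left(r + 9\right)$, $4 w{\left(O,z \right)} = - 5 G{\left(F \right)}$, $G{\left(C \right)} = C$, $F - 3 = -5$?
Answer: $- \frac{21823}{2} \approx -10912.0$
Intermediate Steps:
$F = -2$ ($F = 3 - 5 = -2$)
$w{\left(O,z \right)} = \frac{5}{2}$ ($w{\left(O,z \right)} = \frac{\left(-5\right) \left(-2\right)}{4} = \frac{1}{4} \cdot 10 = \frac{5}{2}$)
$j{\left(v,r \right)} = -3 + 2 v \left(9 + r\right)$ ($j{\left(v,r \right)} = -3 + \left(v + v\right) \left(r + 9\right) = -3 + 2 v \left(9 + r\right)$)
$w{\left(-8,11 \right)} - 102 \left(-34 + j{\left(9,-1 \right)}\right) = \frac{5}{2} - 102 \left(-34 + \left(-3 + 18 \cdot 9 + 2 \left(-1\right) 9\right)\right) = \frac{5}{2} - 102 \left(-34 - -141\right) = \frac{5}{2} - 102 \left(-34 + 141\right) = \frac{5}{2} - 10914 = - \frac{21823}{2}$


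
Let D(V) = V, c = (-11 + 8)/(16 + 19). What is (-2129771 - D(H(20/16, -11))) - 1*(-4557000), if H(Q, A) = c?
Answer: 84953018/35 ≈ 2.4272e+6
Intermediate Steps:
c = -3/35 ≈ -0.085714
H(Q, A) = -3/35
(-2129771 - D(H(20/16, -11))) - 1*(-4557000) = (-2129771 - 1*(-3/35)) - 1*(-4557000) = (-2129771 + 3/35) + 4557000 = -74541982/35 + 4557000 = 84953018/35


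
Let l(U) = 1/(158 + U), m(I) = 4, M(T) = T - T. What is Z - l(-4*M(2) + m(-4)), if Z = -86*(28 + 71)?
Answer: -1379269/162 ≈ -8514.0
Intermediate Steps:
M(T) = 0
Z = -8514 (Z = -86*99 = -8514)
Z - l(-4*M(2) + m(-4)) = -8514 - 1/(158 + (-4*0 + 4)) = -8514 - 1/(158 + (0 + 4)) = -8514 - 1/(158 + 4) = -8514 - 1/162 = -1379269/162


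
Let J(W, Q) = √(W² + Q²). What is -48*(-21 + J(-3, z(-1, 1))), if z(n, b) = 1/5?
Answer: 1008 - 48*√226/5 ≈ 863.68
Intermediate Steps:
z(n, b) = ⅕
J(W, Q) = √(Q² + W²)
-48*(-21 + J(-3, z(-1, 1))) = -48*(-21 + √((⅕)² + (-3)²)) = -48*(-21 + √(1/25 + 9)) = -48*(-21 + √(226/25)) = -48*(-21 + √226/5) = 1008 - 48*√226/5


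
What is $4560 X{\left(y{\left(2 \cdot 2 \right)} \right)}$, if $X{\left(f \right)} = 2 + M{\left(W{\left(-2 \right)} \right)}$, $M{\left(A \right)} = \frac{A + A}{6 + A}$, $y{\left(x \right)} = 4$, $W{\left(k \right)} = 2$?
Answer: $11400$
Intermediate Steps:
$M{\left(A \right)} = \frac{2 A}{6 + A}$
$X{\left(f \right)} = \frac{5}{2}$ ($X{\left(f \right)} = 2 + 2 \cdot 2 \frac{1}{6 + 2} = 2 + 2 \cdot 2 \cdot \frac{1}{8} = 2 + \frac{1}{2} = \frac{5}{2}$)
$4560 X{\left(y{\left(2 \cdot 2 \right)} \right)} = 4560 \cdot \frac{5}{2} = 11400$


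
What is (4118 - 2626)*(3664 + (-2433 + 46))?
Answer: 1905284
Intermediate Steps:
(4118 - 2626)*(3664 + (-2433 + 46)) = 1492*(3664 - 2387) = 1492*1277 = 1905284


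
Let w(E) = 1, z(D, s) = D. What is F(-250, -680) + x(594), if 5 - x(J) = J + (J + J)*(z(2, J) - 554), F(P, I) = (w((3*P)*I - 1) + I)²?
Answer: 1116228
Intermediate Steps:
F(P, I) = (1 + I)²
x(J) = 5 + 1103*J (x(J) = 5 - (J + (J + J)*(2 - 554)) = 5 - (J + (2*J)*(-552)) = 5 - (J - 1104*J) = 5 - (-1103)*J = 5 + 1103*J)
F(-250, -680) + x(594) = (1 - 680)² + (5 + 1103*594) = (-679)² + (5 + 655182) = 461041 + 655187 = 1116228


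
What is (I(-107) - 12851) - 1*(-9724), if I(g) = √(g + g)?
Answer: -3127 + I*√214 ≈ -3127.0 + 14.629*I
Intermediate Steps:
I(g) = √2*√g (I(g) = √(2*g) = √2*√g)
(I(-107) - 12851) - 1*(-9724) = (√2*√(-107) - 12851) - 1*(-9724) = (√2*(I*√107) - 12851) + 9724 = (I*√214 - 12851) + 9724 = (-12851 + I*√214) + 9724 = -3127 + I*√214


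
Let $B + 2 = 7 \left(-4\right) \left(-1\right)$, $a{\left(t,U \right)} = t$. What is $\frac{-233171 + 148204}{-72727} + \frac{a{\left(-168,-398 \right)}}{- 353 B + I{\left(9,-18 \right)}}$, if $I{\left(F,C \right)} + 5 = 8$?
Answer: $\frac{791790361}{667270225} \approx 1.1866$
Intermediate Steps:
$I{\left(F,C \right)} = 3$ ($I{\left(F,C \right)} = -5 + 8 = 3$)
$B = 26$ ($B = -2 + 7 \left(-4\right) \left(-1\right) = -2 - -28 = -2 + 28 = 26$)
$\frac{-233171 + 148204}{-72727} + \frac{a{\left(-168,-398 \right)}}{- 353 B + I{\left(9,-18 \right)}} = \frac{-233171 + 148204}{-72727} - \frac{168}{\left(-353\right) 26 + 3} = \left(-84967\right) \left(- \frac{1}{72727}\right) - \frac{168}{-9178 + 3} = \frac{84967}{72727} - \frac{168}{-9175} = \frac{84967}{72727} - - \frac{168}{9175} = \frac{84967}{72727} + \frac{168}{9175} = \frac{791790361}{667270225}$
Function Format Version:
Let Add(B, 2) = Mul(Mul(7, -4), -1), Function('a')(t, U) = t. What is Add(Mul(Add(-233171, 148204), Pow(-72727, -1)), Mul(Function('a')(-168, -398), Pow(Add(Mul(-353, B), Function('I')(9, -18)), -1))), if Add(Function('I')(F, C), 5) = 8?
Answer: Rational(791790361, 667270225) ≈ 1.1866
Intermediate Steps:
Function('I')(F, C) = 3 (Function('I')(F, C) = Add(-5, 8) = 3)
B = 26 (B = Add(-2, Mul(Mul(7, -4), -1)) = Add(-2, Mul(-28, -1)) = Add(-2, 28) = 26)
Add(Mul(Add(-233171, 148204), Pow(-72727, -1)), Mul(Function('a')(-168, -398), Pow(Add(Mul(-353, B), Function('I')(9, -18)), -1))) = Add(Mul(Add(-233171, 148204), Pow(-72727, -1)), Mul(-168, Pow(Add(Mul(-353, 26), 3), -1))) = Add(Mul(-84967, Rational(-1, 72727)), Mul(-168, Pow(Add(-9178, 3), -1))) = Add(Rational(84967, 72727), Mul(-168, Pow(-9175, -1))) = Add(Rational(84967, 72727), Mul(-168, Rational(-1, 9175))) = Add(Rational(84967, 72727), Rational(168, 9175)) = Rational(791790361, 667270225)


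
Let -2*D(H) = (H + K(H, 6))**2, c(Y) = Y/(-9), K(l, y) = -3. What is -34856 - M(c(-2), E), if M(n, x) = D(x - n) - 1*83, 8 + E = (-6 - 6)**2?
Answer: -4205201/162 ≈ -25958.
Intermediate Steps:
c(Y) = -Y/9 (c(Y) = Y*(-1/9) = -Y/9)
E = 136 (E = -8 + (-6 - 6)**2 = -8 + (-12)**2 = -8 + 144 = 136)
D(H) = -(-3 + H)**2/2 (D(H) = -(H - 3)**2/2 = -(-3 + H)**2/2)
M(n, x) = -83 - (-3 + x - n)**2/2 (M(n, x) = -(-3 + (x - n))**2/2 - 1*83 = -(-3 + x - n)**2/2 - 83 = -83 - (-3 + x - n)**2/2)
-34856 - M(c(-2), E) = -34856 - (-83 - (3 - 1/9*(-2) - 1*136)**2/2) = -34856 - (-83 - (3 + 2/9 - 136)**2/2) = -34856 - (-83 - (-1195/9)**2/2) = -34856 - (-83 - 1/2*1428025/81) = -34856 - (-83 - 1428025/162) = -34856 - 1*(-1441471/162) = -34856 + 1441471/162 = -4205201/162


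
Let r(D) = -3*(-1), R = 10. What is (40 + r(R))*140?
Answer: 6020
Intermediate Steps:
r(D) = 3
(40 + r(R))*140 = (40 + 3)*140 = 43*140 = 6020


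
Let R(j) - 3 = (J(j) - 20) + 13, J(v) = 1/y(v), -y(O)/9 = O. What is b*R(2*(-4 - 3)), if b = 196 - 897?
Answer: 352603/126 ≈ 2798.4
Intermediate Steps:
y(O) = -9*O
J(v) = -1/(9*v) (J(v) = 1/(-9*v) = -1/(9*v))
R(j) = -4 - 1/(9*j) (R(j) = 3 + ((-1/(9*j) - 20) + 13) = 3 + ((-20 - 1/(9*j)) + 13) = 3 + (-7 - 1/(9*j)) = -4 - 1/(9*j))
b = -701
b*R(2*(-4 - 3)) = -701*(-4 - 1/(2*(-4 - 3))/9) = -701*(-4 - 1/(9*(2*(-7)))) = -701*(-4 - 1/9/(-14)) = -701*(-4 - 1/9*(-1/14)) = -701*(-4 + 1/126) = -701*(-503/126) = 352603/126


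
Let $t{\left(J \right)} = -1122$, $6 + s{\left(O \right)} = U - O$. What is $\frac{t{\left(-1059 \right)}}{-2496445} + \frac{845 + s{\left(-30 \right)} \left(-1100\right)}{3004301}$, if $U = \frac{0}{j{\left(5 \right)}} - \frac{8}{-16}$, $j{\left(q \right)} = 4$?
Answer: $- \frac{61798871003}{7500072209945} \approx -0.0082398$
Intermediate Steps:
$U = \frac{1}{2}$ ($U = \frac{0}{4} - \frac{8}{-16} = 0 \cdot \frac{1}{4} - - \frac{1}{2} = 0 + \frac{1}{2} = \frac{1}{2} \approx 0.5$)
$s{\left(O \right)} = - \frac{11}{2} - O$ ($s{\left(O \right)} = -6 - \left(- \frac{1}{2} + O\right) = - \frac{11}{2} - O$)
$\frac{t{\left(-1059 \right)}}{-2496445} + \frac{845 + s{\left(-30 \right)} \left(-1100\right)}{3004301} = - \frac{1122}{-2496445} + \frac{845 + \left(- \frac{11}{2} - -30\right) \left(-1100\right)}{3004301} = \left(-1122\right) \left(- \frac{1}{2496445}\right) + \left(845 + \left(- \frac{11}{2} + 30\right) \left(-1100\right)\right) \frac{1}{3004301} = \frac{1122}{2496445} + \left(845 + \frac{49}{2} \left(-1100\right)\right) \frac{1}{3004301} = \frac{1122}{2496445} + \left(845 - 26950\right) \frac{1}{3004301} = \frac{1122}{2496445} - \frac{26105}{3004301} = - \frac{61798871003}{7500072209945}$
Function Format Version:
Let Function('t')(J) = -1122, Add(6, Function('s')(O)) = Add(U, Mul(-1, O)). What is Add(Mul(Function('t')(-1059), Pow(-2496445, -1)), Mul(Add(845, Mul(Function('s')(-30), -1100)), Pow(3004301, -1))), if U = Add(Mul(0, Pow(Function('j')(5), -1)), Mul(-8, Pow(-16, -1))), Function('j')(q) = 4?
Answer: Rational(-61798871003, 7500072209945) ≈ -0.0082398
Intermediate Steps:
U = Rational(1, 2) (U = Add(Mul(0, Pow(4, -1)), Mul(-8, Pow(-16, -1))) = Add(Mul(0, Rational(1, 4)), Mul(-8, Rational(-1, 16))) = Add(0, Rational(1, 2)) = Rational(1, 2) ≈ 0.50000)
Function('s')(O) = Add(Rational(-11, 2), Mul(-1, O)) (Function('s')(O) = Add(-6, Add(Rational(1, 2), Mul(-1, O))) = Add(Rational(-11, 2), Mul(-1, O)))
Add(Mul(Function('t')(-1059), Pow(-2496445, -1)), Mul(Add(845, Mul(Function('s')(-30), -1100)), Pow(3004301, -1))) = Add(Mul(-1122, Pow(-2496445, -1)), Mul(Add(845, Mul(Add(Rational(-11, 2), Mul(-1, -30)), -1100)), Pow(3004301, -1))) = Add(Mul(-1122, Rational(-1, 2496445)), Mul(Add(845, Mul(Add(Rational(-11, 2), 30), -1100)), Rational(1, 3004301))) = Add(Rational(1122, 2496445), Mul(Add(845, Mul(Rational(49, 2), -1100)), Rational(1, 3004301))) = Add(Rational(1122, 2496445), Mul(Add(845, -26950), Rational(1, 3004301))) = Add(Rational(1122, 2496445), Mul(-26105, Rational(1, 3004301))) = Add(Rational(1122, 2496445), Rational(-26105, 3004301)) = Rational(-61798871003, 7500072209945)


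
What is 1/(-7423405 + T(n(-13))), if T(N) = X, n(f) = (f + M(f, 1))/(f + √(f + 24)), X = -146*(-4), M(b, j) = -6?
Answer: -1/7422821 ≈ -1.3472e-7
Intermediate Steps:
X = 584
n(f) = (-6 + f)/(f + √(24 + f)) (n(f) = (f - 6)/(f + √(f + 24)) = (-6 + f)/(f + √(24 + f)))
T(N) = 584
1/(-7423405 + T(n(-13))) = 1/(-7423405 + 584) = 1/(-7422821) = -1/7422821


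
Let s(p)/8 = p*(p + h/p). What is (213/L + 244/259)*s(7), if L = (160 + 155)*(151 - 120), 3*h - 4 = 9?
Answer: 29718272/72261 ≈ 411.26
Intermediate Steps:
h = 13/3 (h = 4/3 + (⅓)*9 = 4/3 + 3 = 13/3 ≈ 4.3333)
L = 9765 (L = 315*31 = 9765)
s(p) = 8*p*(p + 13/(3*p)) (s(p) = 8*(p*(p + 13/(3*p))) = 8*p*(p + 13/(3*p)))
(213/L + 244/259)*s(7) = (213/9765 + 244/259)*(104/3 + 8*7²) = (213*(1/9765) + 244*(1/259))*(104/3 + 8*49) = (71/3255 + 244/259)*(104/3 + 392) = (116087/120435)*(1280/3) = 29718272/72261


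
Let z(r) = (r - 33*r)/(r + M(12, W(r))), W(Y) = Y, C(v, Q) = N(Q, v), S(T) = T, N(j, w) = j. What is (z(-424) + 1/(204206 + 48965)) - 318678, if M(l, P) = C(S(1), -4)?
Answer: -8633621745291/27089297 ≈ -3.1871e+5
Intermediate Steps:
C(v, Q) = Q
M(l, P) = -4
z(r) = -32*r/(-4 + r) (z(r) = (r - 33*r)/(r - 4) = (-32*r)/(-4 + r) = -32*r/(-4 + r))
(z(-424) + 1/(204206 + 48965)) - 318678 = (-32*(-424)/(-4 - 424) + 1/(204206 + 48965)) - 318678 = (-32*(-424)/(-428) + 1/253171) - 318678 = (-32*(-424)*(-1/428) + 1/253171) - 318678 = (-3392/107 + 1/253171) - 318678 = -858755925/27089297 - 318678 = -8633621745291/27089297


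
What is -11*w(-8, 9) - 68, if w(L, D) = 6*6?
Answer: -464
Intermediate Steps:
w(L, D) = 36
-11*w(-8, 9) - 68 = -11*36 - 68 = -396 - 68 = -464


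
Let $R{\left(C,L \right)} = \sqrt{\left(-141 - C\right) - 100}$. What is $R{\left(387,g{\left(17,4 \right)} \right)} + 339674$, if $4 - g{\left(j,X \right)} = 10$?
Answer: $339674 + 2 i \sqrt{157} \approx 3.3967 \cdot 10^{5} + 25.06 i$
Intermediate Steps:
$g{\left(j,X \right)} = -6$ ($g{\left(j,X \right)} = 4 - 10 = -6$)
$R{\left(C,L \right)} = \sqrt{-241 - C}$
$R{\left(387,g{\left(17,4 \right)} \right)} + 339674 = \sqrt{-241 - 387} + 339674 = \sqrt{-628} + 339674 = 2 i \sqrt{157} + 339674 = 339674 + 2 i \sqrt{157}$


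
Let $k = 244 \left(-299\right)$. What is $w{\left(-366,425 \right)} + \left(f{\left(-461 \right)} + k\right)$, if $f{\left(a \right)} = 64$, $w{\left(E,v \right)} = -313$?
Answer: $-73205$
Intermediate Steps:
$k = -72956$
$w{\left(-366,425 \right)} + \left(f{\left(-461 \right)} + k\right) = -313 + \left(64 - 72956\right) = -313 - 72892 = -73205$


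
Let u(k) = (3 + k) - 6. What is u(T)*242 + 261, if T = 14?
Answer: 2923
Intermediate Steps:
u(k) = -3 + k
u(T)*242 + 261 = (-3 + 14)*242 + 261 = 11*242 + 261 = 2662 + 261 = 2923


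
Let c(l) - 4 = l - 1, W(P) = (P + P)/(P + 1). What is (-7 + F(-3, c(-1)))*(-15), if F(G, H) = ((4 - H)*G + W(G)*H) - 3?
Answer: 150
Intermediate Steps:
W(P) = 2*P/(1 + P) (W(P) = (2*P)/(1 + P) = 2*P/(1 + P))
c(l) = 3 + l (c(l) = 4 + (l - 1) = 4 + (-1 + l) = 3 + l)
F(G, H) = -3 + G*(4 - H) + 2*G*H/(1 + G) (F(G, H) = ((4 - H)*G + (2*G/(1 + G))*H) - 3 = (G*(4 - H) + 2*G*H/(1 + G)) - 3 = -3 + G*(4 - H) + 2*G*H/(1 + G))
(-7 + F(-3, c(-1)))*(-15) = (-7 + ((1 - 3)*(-3 + 4*(-3) - 1*(-3)*(3 - 1)) + 2*(-3)*(3 - 1))/(1 - 3))*(-15) = (-7 + (-2*(-3 - 12 - 1*(-3)*2) + 2*(-3)*2)/(-2))*(-15) = (-7 - (-2*(-3 - 12 + 6) - 12)/2)*(-15) = (-7 - (-2*(-9) - 12)/2)*(-15) = (-7 - (18 - 12)/2)*(-15) = (-7 - 1/2*6)*(-15) = (-7 - 3)*(-15) = -10*(-15) = 150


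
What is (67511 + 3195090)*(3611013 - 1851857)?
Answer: 5739424124756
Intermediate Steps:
(67511 + 3195090)*(3611013 - 1851857) = 3262601*1759156 = 5739424124756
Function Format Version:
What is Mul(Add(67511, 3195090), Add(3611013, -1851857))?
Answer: 5739424124756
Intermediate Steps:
Mul(Add(67511, 3195090), Add(3611013, -1851857)) = Mul(3262601, 1759156) = 5739424124756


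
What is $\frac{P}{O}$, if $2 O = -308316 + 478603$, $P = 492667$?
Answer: $\frac{985334}{170287} \approx 5.7863$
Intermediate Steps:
$O = \frac{170287}{2}$ ($O = \frac{-308316 + 478603}{2} = \frac{1}{2} \cdot 170287 = \frac{170287}{2} \approx 85144.0$)
$\frac{P}{O} = \frac{492667}{\frac{170287}{2}} = 492667 \cdot \frac{2}{170287} = \frac{985334}{170287}$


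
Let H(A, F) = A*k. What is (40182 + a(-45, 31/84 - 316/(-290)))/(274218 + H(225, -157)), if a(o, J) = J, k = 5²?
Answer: 489434527/3408487740 ≈ 0.14359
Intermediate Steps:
k = 25
H(A, F) = 25*A (H(A, F) = A*25 = 25*A)
(40182 + a(-45, 31/84 - 316/(-290)))/(274218 + H(225, -157)) = (40182 + (31/84 - 316/(-290)))/(274218 + 25*225) = (40182 + (31*(1/84) - 316*(-1/290)))/(274218 + 5625) = (40182 + (31/84 + 158/145))/279843 = (40182 + 17767/12180)*(1/279843) = (489434527/12180)*(1/279843) = 489434527/3408487740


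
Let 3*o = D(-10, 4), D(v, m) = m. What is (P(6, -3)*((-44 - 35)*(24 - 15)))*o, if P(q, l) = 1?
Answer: -948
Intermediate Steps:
o = 4/3 (o = (1/3)*4 = 4/3 ≈ 1.3333)
(P(6, -3)*((-44 - 35)*(24 - 15)))*o = (1*((-44 - 35)*(24 - 15)))*(4/3) = (1*(-79*9))*(4/3) = (1*(-711))*(4/3) = -711*4/3 = -948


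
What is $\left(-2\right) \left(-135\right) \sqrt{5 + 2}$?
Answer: $270 \sqrt{7} \approx 714.35$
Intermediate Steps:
$\left(-2\right) \left(-135\right) \sqrt{5 + 2} = 270 \sqrt{7}$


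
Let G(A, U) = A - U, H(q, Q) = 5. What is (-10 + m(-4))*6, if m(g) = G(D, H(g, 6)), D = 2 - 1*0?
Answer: -78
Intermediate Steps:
D = 2 (D = 2 + 0 = 2)
m(g) = -3 (m(g) = 2 - 1*5 = 2 - 5 = -3)
(-10 + m(-4))*6 = (-10 - 3)*6 = -13*6 = -78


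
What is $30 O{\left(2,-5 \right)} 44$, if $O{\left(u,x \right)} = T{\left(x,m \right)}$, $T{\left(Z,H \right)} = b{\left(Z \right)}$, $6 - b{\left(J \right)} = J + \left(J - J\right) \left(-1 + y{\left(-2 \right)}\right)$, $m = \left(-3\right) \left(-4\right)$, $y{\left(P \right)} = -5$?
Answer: $14520$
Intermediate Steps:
$m = 12$
$b{\left(J \right)} = 6 - J$ ($b{\left(J \right)} = 6 - \left(J + \left(J - J\right) \left(-1 - 5\right)\right) = 6 - \left(J + 0 \left(-6\right)\right) = 6 - \left(J + 0\right) = 6 - J$)
$T{\left(Z,H \right)} = 6 - Z$
$O{\left(u,x \right)} = 6 - x$
$30 O{\left(2,-5 \right)} 44 = 30 \left(6 - -5\right) 44 = 30 \left(6 + 5\right) 44 = 30 \cdot 11 \cdot 44 = 330 \cdot 44 = 14520$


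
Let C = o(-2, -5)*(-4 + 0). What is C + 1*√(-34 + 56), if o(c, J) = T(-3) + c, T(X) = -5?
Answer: 28 + √22 ≈ 32.690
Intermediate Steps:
o(c, J) = -5 + c
C = 28 (C = (-5 - 2)*(-4 + 0) = -7*(-4) = 28)
C + 1*√(-34 + 56) = 28 + 1*√(-34 + 56) = 28 + 1*√22 = 28 + √22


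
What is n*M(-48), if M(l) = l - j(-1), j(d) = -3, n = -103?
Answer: 4635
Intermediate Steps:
M(l) = 3 + l (M(l) = l - 1*(-3) = l + 3 = 3 + l)
n*M(-48) = -103*(3 - 48) = -103*(-45) = 4635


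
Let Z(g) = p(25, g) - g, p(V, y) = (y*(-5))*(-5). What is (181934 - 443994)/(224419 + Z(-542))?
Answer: -262060/211411 ≈ -1.2396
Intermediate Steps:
p(V, y) = 25*y (p(V, y) = -5*y*(-5) = 25*y)
Z(g) = 24*g (Z(g) = 25*g - g = 24*g)
(181934 - 443994)/(224419 + Z(-542)) = (181934 - 443994)/(224419 + 24*(-542)) = -262060/(224419 - 13008) = -262060/211411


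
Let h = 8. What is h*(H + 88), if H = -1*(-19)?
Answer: 856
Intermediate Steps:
H = 19
h*(H + 88) = 8*(19 + 88) = 8*107 = 856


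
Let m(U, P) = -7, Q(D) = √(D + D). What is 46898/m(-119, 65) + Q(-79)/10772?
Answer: -46898/7 + I*√158/10772 ≈ -6699.7 + 0.0011669*I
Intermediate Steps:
Q(D) = √2*√D (Q(D) = √(2*D) = √2*√D)
46898/m(-119, 65) + Q(-79)/10772 = 46898/(-7) + (√2*√(-79))/10772 = 46898*(-⅐) + (√2*(I*√79))*(1/10772) = -46898/7 + (I*√158)*(1/10772) = -46898/7 + I*√158/10772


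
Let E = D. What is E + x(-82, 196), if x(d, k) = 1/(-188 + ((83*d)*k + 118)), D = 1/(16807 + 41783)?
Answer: 15184/930497085 ≈ 1.6318e-5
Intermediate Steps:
D = 1/58590 ≈ 1.7068e-5
E = 1/58590 ≈ 1.7068e-5
x(d, k) = 1/(-70 + 83*d*k) (x(d, k) = 1/(-188 + (83*d*k + 118)) = 1/(-188 + (118 + 83*d*k)) = 1/(-70 + 83*d*k))
E + x(-82, 196) = 1/58590 + 1/(-70 + 83*(-82)*196) = 1/58590 + 1/(-70 - 1333976) = 1/58590 + 1/(-1334046) = 1/58590 - 1/1334046 = 15184/930497085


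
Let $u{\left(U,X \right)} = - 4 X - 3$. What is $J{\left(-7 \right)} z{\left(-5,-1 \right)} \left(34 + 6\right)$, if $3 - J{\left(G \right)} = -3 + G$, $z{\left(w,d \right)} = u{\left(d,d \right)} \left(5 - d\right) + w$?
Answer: $520$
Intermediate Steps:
$u{\left(U,X \right)} = -3 - 4 X$
$z{\left(w,d \right)} = w + \left(-3 - 4 d\right) \left(5 - d\right)$ ($z{\left(w,d \right)} = \left(-3 - 4 d\right) \left(5 - d\right) + w = w + \left(-3 - 4 d\right) \left(5 - d\right)$)
$J{\left(G \right)} = 6 - G$ ($J{\left(G \right)} = 3 - \left(-3 + G\right) = 6 - G$)
$J{\left(-7 \right)} z{\left(-5,-1 \right)} \left(34 + 6\right) = \left(6 - -7\right) \left(-15 - 5 - -17 + 4 \left(-1\right)^{2}\right) \left(34 + 6\right) = \left(6 + 7\right) \left(-15 - 5 + 17 + 4 \cdot 1\right) 40 = 13 \left(-15 - 5 + 17 + 4\right) 40 = 13 \cdot 1 \cdot 40 = 13 \cdot 40 = 520$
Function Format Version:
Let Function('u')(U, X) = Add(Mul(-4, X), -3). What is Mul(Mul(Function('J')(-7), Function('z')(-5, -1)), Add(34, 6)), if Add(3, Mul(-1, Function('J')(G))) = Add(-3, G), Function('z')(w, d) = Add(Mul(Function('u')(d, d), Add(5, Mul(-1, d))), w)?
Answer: 520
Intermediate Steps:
Function('u')(U, X) = Add(-3, Mul(-4, X))
Function('z')(w, d) = Add(w, Mul(Add(-3, Mul(-4, d)), Add(5, Mul(-1, d)))) (Function('z')(w, d) = Add(Mul(Add(-3, Mul(-4, d)), Add(5, Mul(-1, d))), w) = Add(w, Mul(Add(-3, Mul(-4, d)), Add(5, Mul(-1, d)))))
Function('J')(G) = Add(6, Mul(-1, G)) (Function('J')(G) = Add(3, Mul(-1, Add(-3, G))) = Add(3, Add(3, Mul(-1, G))) = Add(6, Mul(-1, G)))
Mul(Mul(Function('J')(-7), Function('z')(-5, -1)), Add(34, 6)) = Mul(Mul(Add(6, Mul(-1, -7)), Add(-15, -5, Mul(-17, -1), Mul(4, Pow(-1, 2)))), Add(34, 6)) = Mul(Mul(Add(6, 7), Add(-15, -5, 17, Mul(4, 1))), 40) = Mul(Mul(13, Add(-15, -5, 17, 4)), 40) = Mul(Mul(13, 1), 40) = Mul(13, 40) = 520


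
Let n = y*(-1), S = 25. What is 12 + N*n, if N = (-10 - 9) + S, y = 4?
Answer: -12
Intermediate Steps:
N = 6 (N = (-10 - 9) + 25 = -19 + 25 = 6)
n = -4 (n = 4*(-1) = -4)
12 + N*n = 12 + 6*(-4) = 12 - 24 = -12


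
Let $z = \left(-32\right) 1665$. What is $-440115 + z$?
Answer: $-493395$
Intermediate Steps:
$z = -53280$
$-440115 + z = -440115 - 53280 = -493395$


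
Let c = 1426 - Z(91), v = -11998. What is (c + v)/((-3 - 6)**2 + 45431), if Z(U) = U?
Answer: -10663/45512 ≈ -0.23429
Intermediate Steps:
c = 1335 (c = 1426 - 1*91 = 1426 - 91 = 1335)
(c + v)/((-3 - 6)**2 + 45431) = (1335 - 11998)/((-3 - 6)**2 + 45431) = -10663/((-9)**2 + 45431) = -10663/(81 + 45431) = -10663/45512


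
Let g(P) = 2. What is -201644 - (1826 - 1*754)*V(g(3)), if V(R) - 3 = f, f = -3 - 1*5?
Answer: -196284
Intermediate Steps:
f = -8 (f = -3 - 5 = -8)
V(R) = -5 (V(R) = 3 - 8 = -5)
-201644 - (1826 - 1*754)*V(g(3)) = -201644 - (1826 - 1*754)*(-5) = -201644 - (1826 - 754)*(-5) = -201644 - 1072*(-5) = -201644 - 1*(-5360) = -201644 + 5360 = -196284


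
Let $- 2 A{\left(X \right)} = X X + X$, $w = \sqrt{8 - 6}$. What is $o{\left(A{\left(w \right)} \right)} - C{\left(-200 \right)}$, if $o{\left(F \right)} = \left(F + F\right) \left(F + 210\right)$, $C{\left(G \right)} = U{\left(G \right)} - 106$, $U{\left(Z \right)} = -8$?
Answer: $-303 - 208 \sqrt{2} \approx -597.16$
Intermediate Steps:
$w = \sqrt{2} \approx 1.4142$
$C{\left(G \right)} = -114$ ($C{\left(G \right)} = -8 - 106 = -114$)
$A{\left(X \right)} = - \frac{X}{2} - \frac{X^{2}}{2}$ ($A{\left(X \right)} = - \frac{X X + X}{2} = - \frac{X^{2} + X}{2} = - \frac{X + X^{2}}{2} = - \frac{X}{2} - \frac{X^{2}}{2}$)
$o{\left(F \right)} = 2 F \left(210 + F\right)$
$o{\left(A{\left(w \right)} \right)} - C{\left(-200 \right)} = 2 \left(- \frac{\sqrt{2} \left(1 + \sqrt{2}\right)}{2}\right) \left(210 - \frac{\sqrt{2} \left(1 + \sqrt{2}\right)}{2}\right) - -114 = - \sqrt{2} \left(1 + \sqrt{2}\right) \left(210 - \frac{\sqrt{2} \left(1 + \sqrt{2}\right)}{2}\right) + 114 = 114 - \sqrt{2} \left(1 + \sqrt{2}\right) \left(210 - \frac{\sqrt{2} \left(1 + \sqrt{2}\right)}{2}\right)$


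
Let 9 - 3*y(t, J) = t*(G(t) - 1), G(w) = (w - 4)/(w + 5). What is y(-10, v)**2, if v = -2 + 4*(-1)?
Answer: 81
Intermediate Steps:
v = -6 (v = -2 - 4 = -6)
G(w) = (-4 + w)/(5 + w)
y(t, J) = 3 - t*(-1 + (-4 + t)/(5 + t))/3 (y(t, J) = 3 - t*((-4 + t)/(5 + t) - 1)/3 = 3 - t*(-1 + (-4 + t)/(5 + t))/3)
y(-10, v)**2 = (3*(5 + 2*(-10))/(5 - 10))**2 = (3*(5 - 20)/(-5))**2 = (3*(-1/5)*(-15))**2 = 9**2 = 81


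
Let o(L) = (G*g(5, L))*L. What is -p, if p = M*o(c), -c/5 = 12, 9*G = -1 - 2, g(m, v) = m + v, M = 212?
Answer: 233200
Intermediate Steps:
G = -1/3 (G = (-1 - 2)/9 = (1/9)*(-3) = -1/3 ≈ -0.33333)
c = -60 (c = -5*12 = -60)
o(L) = L*(-5/3 - L/3) (o(L) = (-(5 + L)/3)*L = (-5/3 - L/3)*L = L*(-5/3 - L/3))
p = -233200 (p = 212*(-1/3*(-60)*(5 - 60)) = 212*(-1/3*(-60)*(-55)) = 212*(-1100) = -233200)
-p = -1*(-233200) = 233200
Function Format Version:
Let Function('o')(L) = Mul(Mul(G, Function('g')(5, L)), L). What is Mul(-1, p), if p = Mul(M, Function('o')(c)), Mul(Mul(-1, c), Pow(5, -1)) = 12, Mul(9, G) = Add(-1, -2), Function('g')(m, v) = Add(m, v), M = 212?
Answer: 233200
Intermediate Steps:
G = Rational(-1, 3) (G = Mul(Rational(1, 9), Add(-1, -2)) = Mul(Rational(1, 9), -3) = Rational(-1, 3) ≈ -0.33333)
c = -60 (c = Mul(-5, 12) = -60)
Function('o')(L) = Mul(L, Add(Rational(-5, 3), Mul(Rational(-1, 3), L))) (Function('o')(L) = Mul(Mul(Rational(-1, 3), Add(5, L)), L) = Mul(Add(Rational(-5, 3), Mul(Rational(-1, 3), L)), L) = Mul(L, Add(Rational(-5, 3), Mul(Rational(-1, 3), L))))
p = -233200 (p = Mul(212, Mul(Rational(-1, 3), -60, Add(5, -60))) = Mul(212, Mul(Rational(-1, 3), -60, -55)) = Mul(212, -1100) = -233200)
Mul(-1, p) = Mul(-1, -233200) = 233200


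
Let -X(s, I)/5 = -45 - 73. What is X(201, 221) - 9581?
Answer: -8991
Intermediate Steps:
X(s, I) = 590 (X(s, I) = -5*(-45 - 73) = -5*(-118) = 590)
X(201, 221) - 9581 = 590 - 9581 = -8991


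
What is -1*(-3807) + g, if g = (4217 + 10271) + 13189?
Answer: 31484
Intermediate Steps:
g = 27677 (g = 14488 + 13189 = 27677)
-1*(-3807) + g = -1*(-3807) + 27677 = 3807 + 27677 = 31484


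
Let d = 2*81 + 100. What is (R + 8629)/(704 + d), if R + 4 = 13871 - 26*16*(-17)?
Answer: 704/23 ≈ 30.609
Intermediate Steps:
d = 262 (d = 162 + 100 = 262)
R = 20939 (R = -4 + (13871 - 26*16*(-17)) = -4 + (13871 - 416*(-17)) = -4 + (13871 - 1*(-7072)) = -4 + (13871 + 7072) = -4 + 20943 = 20939)
(R + 8629)/(704 + d) = (20939 + 8629)/(704 + 262) = 29568/966 = 29568*(1/966) = 704/23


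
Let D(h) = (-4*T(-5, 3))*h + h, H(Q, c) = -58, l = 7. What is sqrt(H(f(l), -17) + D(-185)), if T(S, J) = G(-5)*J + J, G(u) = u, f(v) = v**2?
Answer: I*sqrt(9123) ≈ 95.514*I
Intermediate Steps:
T(S, J) = -4*J (T(S, J) = -5*J + J = -4*J)
D(h) = 49*h (D(h) = (-(-16)*3)*h + h = (-4*(-12))*h + h = 48*h + h = 49*h)
sqrt(H(f(l), -17) + D(-185)) = sqrt(-58 + 49*(-185)) = sqrt(-58 - 9065) = sqrt(-9123) = I*sqrt(9123)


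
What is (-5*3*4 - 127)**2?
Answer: 34969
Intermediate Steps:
(-5*3*4 - 127)**2 = (-15*4 - 127)**2 = (-60 - 127)**2 = (-187)**2 = 34969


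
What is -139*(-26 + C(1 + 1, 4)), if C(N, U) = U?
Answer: 3058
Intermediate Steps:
-139*(-26 + C(1 + 1, 4)) = -139*(-26 + 4) = -139*(-22) = 3058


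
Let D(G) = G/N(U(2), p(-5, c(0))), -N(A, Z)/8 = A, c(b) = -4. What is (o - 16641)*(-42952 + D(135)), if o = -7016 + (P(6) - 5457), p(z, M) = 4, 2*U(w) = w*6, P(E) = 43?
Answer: 19979829667/16 ≈ 1.2487e+9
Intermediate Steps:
U(w) = 3*w (U(w) = (w*6)/2 = (6*w)/2 = 3*w)
N(A, Z) = -8*A
D(G) = -G/48 (D(G) = G/((-24*2)) = G/((-8*6)) = G/(-48) = G*(-1/48) = -G/48)
o = -12430 (o = -7016 + (43 - 5457) = -7016 - 5414 = -12430)
(o - 16641)*(-42952 + D(135)) = (-12430 - 16641)*(-42952 - 1/48*135) = -29071*(-42952 - 45/16) = -29071*(-687277/16) = 19979829667/16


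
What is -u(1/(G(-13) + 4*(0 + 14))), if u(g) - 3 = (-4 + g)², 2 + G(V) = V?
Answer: -31612/1681 ≈ -18.805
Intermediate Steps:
G(V) = -2 + V
u(g) = 3 + (-4 + g)²
-u(1/(G(-13) + 4*(0 + 14))) = -(3 + (-4 + 1/((-2 - 13) + 4*(0 + 14)))²) = -(3 + (-4 + 1/(-15 + 4*14))²) = -(3 + (-4 + 1/(-15 + 56))²) = -(3 + (-4 + 1/41)²) = -(3 + (-163/41)²) = -(3 + 26569/1681) = -1*31612/1681 = -31612/1681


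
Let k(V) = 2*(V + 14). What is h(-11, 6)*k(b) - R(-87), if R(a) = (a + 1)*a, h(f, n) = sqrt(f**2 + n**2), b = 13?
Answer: -7482 + 54*sqrt(157) ≈ -6805.4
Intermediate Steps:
k(V) = 28 + 2*V (k(V) = 2*(14 + V) = 28 + 2*V)
R(a) = a*(1 + a) (R(a) = (1 + a)*a = a*(1 + a))
h(-11, 6)*k(b) - R(-87) = sqrt((-11)**2 + 6**2)*(28 + 2*13) - (-87)*(1 - 87) = sqrt(121 + 36)*(28 + 26) - (-87)*(-86) = sqrt(157)*54 - 1*7482 = 54*sqrt(157) - 7482 = -7482 + 54*sqrt(157)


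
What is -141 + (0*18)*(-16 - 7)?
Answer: -141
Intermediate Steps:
-141 + (0*18)*(-16 - 7) = -141 + 0*(-23) = -141 + 0 = -141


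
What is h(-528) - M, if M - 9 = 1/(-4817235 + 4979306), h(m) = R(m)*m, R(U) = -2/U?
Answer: -1782782/162071 ≈ -11.000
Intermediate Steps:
h(m) = -2 (h(m) = (-2/m)*m = -2)
M = 1458640/162071 (M = 9 + 1/(-4817235 + 4979306) = 9 + 1/162071 = 1458640/162071 ≈ 9.0000)
h(-528) - M = -2 - 1*1458640/162071 = -2 - 1458640/162071 = -1782782/162071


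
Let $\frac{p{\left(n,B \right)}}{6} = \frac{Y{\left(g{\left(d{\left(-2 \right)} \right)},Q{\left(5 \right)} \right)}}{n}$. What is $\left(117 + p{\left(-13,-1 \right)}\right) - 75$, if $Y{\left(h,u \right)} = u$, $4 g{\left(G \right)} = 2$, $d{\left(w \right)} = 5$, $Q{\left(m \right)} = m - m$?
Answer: $42$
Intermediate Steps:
$Q{\left(m \right)} = 0$
$g{\left(G \right)} = \frac{1}{2}$ ($g{\left(G \right)} = \frac{1}{4} \cdot 2 = \frac{1}{2}$)
$p{\left(n,B \right)} = 0$ ($p{\left(n,B \right)} = 6 \frac{0}{n} = 6 \cdot 0 = 0$)
$\left(117 + p{\left(-13,-1 \right)}\right) - 75 = \left(117 + 0\right) - 75 = 117 - 75 = 42$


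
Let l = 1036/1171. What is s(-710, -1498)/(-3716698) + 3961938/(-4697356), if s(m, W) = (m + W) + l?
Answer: -4307804374447603/5111020856180362 ≈ -0.84285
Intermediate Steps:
l = 1036/1171 (l = 1036*(1/1171) = 1036/1171 ≈ 0.88471)
s(m, W) = 1036/1171 + W + m (s(m, W) = (m + W) + 1036/1171 = (W + m) + 1036/1171 = 1036/1171 + W + m)
s(-710, -1498)/(-3716698) + 3961938/(-4697356) = (1036/1171 - 1498 - 710)/(-3716698) + 3961938/(-4697356) = -2584532/1171*(-1/3716698) + 3961938*(-1/4697356) = 1292266/2176126679 - 1980969/2348678 = -4307804374447603/5111020856180362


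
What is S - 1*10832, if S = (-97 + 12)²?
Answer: -3607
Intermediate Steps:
S = 7225 (S = (-85)² = 7225)
S - 1*10832 = 7225 - 1*10832 = 7225 - 10832 = -3607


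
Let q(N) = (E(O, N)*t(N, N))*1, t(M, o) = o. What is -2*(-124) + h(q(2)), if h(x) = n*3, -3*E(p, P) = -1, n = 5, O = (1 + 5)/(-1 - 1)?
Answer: 263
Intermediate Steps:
O = -3 (O = 6/(-2) = 6*(-1/2) = -3)
E(p, P) = 1/3 (E(p, P) = -1/3*(-1) = 1/3)
q(N) = N/3 (q(N) = (N/3)*1 = N/3)
h(x) = 15 (h(x) = 5*3 = 15)
-2*(-124) + h(q(2)) = -2*(-124) + 15 = 248 + 15 = 263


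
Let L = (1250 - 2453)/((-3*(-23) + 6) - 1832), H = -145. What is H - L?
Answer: -255968/1757 ≈ -145.68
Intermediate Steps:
L = 1203/1757 (L = -1203/((69 + 6) - 1832) = -1203/(75 - 1832) = -1203/(-1757) = -1203*(-1/1757) = 1203/1757 ≈ 0.68469)
H - L = -145 - 1*1203/1757 = -145 - 1203/1757 = -255968/1757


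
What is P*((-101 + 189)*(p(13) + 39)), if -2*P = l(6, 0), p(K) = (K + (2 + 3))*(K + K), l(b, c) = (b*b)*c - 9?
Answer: 200772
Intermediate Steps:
l(b, c) = -9 + c*b² (l(b, c) = b²*c - 9 = c*b² - 9 = -9 + c*b²)
p(K) = 2*K*(5 + K) (p(K) = (K + 5)*(2*K) = (5 + K)*(2*K) = 2*K*(5 + K))
P = 9/2 (P = -(-9 + 0*6²)/2 = -(-9 + 0*36)/2 = -(-9 + 0)/2 = -½*(-9) = 9/2 ≈ 4.5000)
P*((-101 + 189)*(p(13) + 39)) = 9*((-101 + 189)*(2*13*(5 + 13) + 39))/2 = 9*(88*(2*13*18 + 39))/2 = 9*(88*(468 + 39))/2 = 9*(88*507)/2 = (9/2)*44616 = 200772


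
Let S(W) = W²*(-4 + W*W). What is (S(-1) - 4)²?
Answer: 49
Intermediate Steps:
S(W) = W²*(-4 + W²)
(S(-1) - 4)² = ((-1)²*(-4 + (-1)²) - 4)² = (1*(-4 + 1) - 4)² = (1*(-3) - 4)² = (-3 - 4)² = (-7)² = 49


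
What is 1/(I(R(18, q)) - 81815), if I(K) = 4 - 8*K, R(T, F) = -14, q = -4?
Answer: -1/81699 ≈ -1.2240e-5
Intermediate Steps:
1/(I(R(18, q)) - 81815) = 1/((4 - 8*(-14)) - 81815) = 1/((4 + 112) - 81815) = 1/(116 - 81815) = 1/(-81699) = -1/81699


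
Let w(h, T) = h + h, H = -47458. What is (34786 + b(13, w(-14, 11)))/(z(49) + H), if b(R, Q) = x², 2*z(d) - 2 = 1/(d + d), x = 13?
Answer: -6851180/9301571 ≈ -0.73656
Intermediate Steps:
w(h, T) = 2*h
z(d) = 1 + 1/(4*d) (z(d) = 1 + 1/(2*(d + d)) = 1 + 1/(2*((2*d))) = 1 + (1/(2*d))/2 = 1 + 1/(4*d))
b(R, Q) = 169 (b(R, Q) = 13² = 169)
(34786 + b(13, w(-14, 11)))/(z(49) + H) = (34786 + 169)/((¼ + 49)/49 - 47458) = 34955/((1/49)*(197/4) - 47458) = 34955/(197/196 - 47458) = 34955/(-9301571/196) = 34955*(-196/9301571) = -6851180/9301571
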